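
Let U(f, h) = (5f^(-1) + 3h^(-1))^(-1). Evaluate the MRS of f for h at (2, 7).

For CES with ρ = -1, MRS = (5/3)·(h/f)^2.
At (2, 7): MRS = 245/12.
That is, one extra unit of f is worth 245/12 units of h at the margin.

MRS = 245/12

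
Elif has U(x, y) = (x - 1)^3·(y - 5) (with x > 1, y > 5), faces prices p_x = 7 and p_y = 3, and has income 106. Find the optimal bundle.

MU_x = 3·(x−1)^2·(y−5), MU_y = (x−1)^3.
MRS = (3/1)·(y−5)/(x−1).
Tangency: set MRS = p_x/p_y = 7/3.
So (3/1)·(y − 5)/(x − 1) = 7/3, i.e. (y − 5) = (7/9)·(x − 1).
Rewrite the budget in excess-of-subsistence terms: 7·(x − 1) + 3·(y − 5) = 106 − 7·1 − 3·5 = 84.
Substituting, (28/3)·(x − 1) = 84, so x − 1 = 9 and x* = 10.
Then y − 5 = (7/9)·9 = 7, so y* = 12.

x* = 10, y* = 12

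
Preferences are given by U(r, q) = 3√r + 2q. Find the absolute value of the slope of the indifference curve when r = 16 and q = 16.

MU_r = 3/(2√r), MU_q = 2.
MRS = 3/(2√r) ÷ 2.
At (16, 16): MRS = 3/16.
So at (16, 16) the consumer would give up 3/16 units of q for one more unit of r.

MRS = 3/16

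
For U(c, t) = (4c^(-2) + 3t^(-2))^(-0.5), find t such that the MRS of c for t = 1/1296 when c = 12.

t = 1

For CES with ρ = -2, MRS = (4/3)·(t/c)^3.
Setting (4/3)·(t/12)^3 = 1/1296 gives (t/12)^3 = 1/1728, so t/12 = 1/12 and t = 1.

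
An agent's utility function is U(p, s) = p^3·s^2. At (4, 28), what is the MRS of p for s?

MU_p = 3·p^2·s^2 and MU_s = 2·p^3·s.
MRS = MU_p/MU_s = (3/2)·s/p.
At (4, 28): MRS = 10.5.
The indifference curve has slope −10.5 at this bundle.

MRS = 10.5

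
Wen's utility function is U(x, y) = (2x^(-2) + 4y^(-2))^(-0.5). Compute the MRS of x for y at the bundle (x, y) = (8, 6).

MRS = 27/128

For CES with ρ = -2, MRS = (2/4)·(y/x)^3.
At (8, 6): MRS = 27/128.
That is, one extra unit of x is worth 27/128 units of y at the margin.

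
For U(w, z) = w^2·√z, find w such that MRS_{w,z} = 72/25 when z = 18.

w = 25

MU_w = 2·w·√z and MU_z = 0.5·w^2·z^(-0.5).
MRS = MU_w/MU_z = (4)·z/w.
Substitute z = 18: MRS = 72/w. Setting 72/w = 72/25 gives w = 72/(72/25) = 25.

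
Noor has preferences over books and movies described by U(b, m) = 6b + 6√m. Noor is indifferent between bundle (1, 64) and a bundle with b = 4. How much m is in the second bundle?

m = 25

U(1, 64) = 54.
Set U(4, m) = 54 and solve.
With b = 4: 6√m = 54 − 6·4 = 30, so √m = 5 and m = 25.
Check: U(4, 25) = 54.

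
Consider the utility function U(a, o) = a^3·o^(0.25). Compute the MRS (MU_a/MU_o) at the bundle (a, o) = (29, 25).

MRS = 300/29

MU_a = 3·a^2·o^(0.25) and MU_o = 0.25·a^3·o^(-0.75).
MRS = MU_a/MU_o = (12)·o/a.
At (29, 25): MRS = 300/29.
So at (29, 25) the consumer would give up 300/29 units of o for one more unit of a.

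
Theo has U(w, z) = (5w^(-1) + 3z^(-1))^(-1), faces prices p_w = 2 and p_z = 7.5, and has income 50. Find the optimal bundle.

w* = 10, z* = 4

For CES with ρ = -1, MRS = (5/3)·(z/w)^2.
Tangency: set MRS = p_w/p_z = 2/7.5 = 4/15.
So (z/w)^2 = 4/25; taking the square root, z/w = 0.4, i.e. z = 0.4·w.
Substitute into the budget 2·w + 7.5·z = 50: 5·w = 50, so w* = 10 and z* = 0.4·10 = 4.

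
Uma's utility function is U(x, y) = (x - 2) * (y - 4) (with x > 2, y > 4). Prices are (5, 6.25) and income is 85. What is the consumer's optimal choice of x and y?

x* = 7, y* = 8

MU_x = (y−4), MU_y = (x−2).
MRS = (y−4)/(x−2).
Tangency: set MRS = p_x/p_y = 5/6.25 = 0.8.
So (y − 4)/(x − 2) = 0.8, i.e. (y − 4) = 0.8·(x − 2).
Rewrite the budget in excess-of-subsistence terms: 5·(x − 2) + 6.25·(y − 4) = 85 − 5·2 − 6.25·4 = 50.
Substituting, 10·(x − 2) = 50, so x − 2 = 5 and x* = 7.
Then y − 4 = 0.8·5 = 4, so y* = 8.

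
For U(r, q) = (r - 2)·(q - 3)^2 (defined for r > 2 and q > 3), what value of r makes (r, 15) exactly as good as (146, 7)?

r = 18

U(146, 7) = 2304.
Set U(r, 15) = 2304 and solve.
With q = 15: (15 − 3)^2 = 144, so (r − 2) = 2304/144 = 16.
So r = 2 + 16 = 18.
Check: U(18, 15) = 2304.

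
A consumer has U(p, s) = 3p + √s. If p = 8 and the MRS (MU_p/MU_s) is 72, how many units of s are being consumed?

s = 144

MU_p = 3, MU_s = 1/(2√s).
MRS = 3 ÷ (1/(2√s)).
MRS depends only on s: 6·√s = 72 ⇒ √s = 72/6 = 12 ⇒ s = 144.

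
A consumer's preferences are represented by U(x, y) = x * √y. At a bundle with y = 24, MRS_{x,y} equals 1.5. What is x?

MU_x = √y and MU_y = 0.5·x·y^(-0.5).
MRS = MU_x/MU_y = (2)·y/x.
Substitute y = 24: MRS = 48/x. Setting 48/x = 1.5 gives x = 48/1.5 = 32.

x = 32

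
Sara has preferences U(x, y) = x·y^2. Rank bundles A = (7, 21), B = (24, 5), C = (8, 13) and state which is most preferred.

Evaluate utility at each bundle:
U(A) = 3087.
U(B) = 600.
U(C) = 1352.
Highest utility is A, so A ≻ C ≻ B.

Bundle A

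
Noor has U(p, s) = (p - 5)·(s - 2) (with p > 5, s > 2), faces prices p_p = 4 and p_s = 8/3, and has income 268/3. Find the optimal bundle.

MU_p = (s−2), MU_s = (p−5).
MRS = (s−2)/(p−5).
Tangency: set MRS = p_p/p_s = 4/(8/3) = 1.5.
So (s − 2)/(p − 5) = 1.5, i.e. (s − 2) = 1.5·(p − 5).
Rewrite the budget in excess-of-subsistence terms: 4·(p − 5) + (8/3)·(s − 2) = 268/3 − 4·5 − (8/3)·2 = 64.
Substituting, 8·(p − 5) = 64, so p − 5 = 8 and p* = 13.
Then s − 2 = 1.5·8 = 12, so s* = 14.

p* = 13, s* = 14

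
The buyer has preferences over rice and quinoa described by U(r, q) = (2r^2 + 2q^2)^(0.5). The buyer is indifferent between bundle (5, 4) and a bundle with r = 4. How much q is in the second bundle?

q = 5

U depends on (r, q) only through S = 2r^2 + 2q^2, so equal utility means equal S. At (5, 4): S = 82.
With r = 4: 2·4^2 = 32, so 2q^2 = 82 − 32 = 50, i.e. q^2 = 25.
Hence q = √25 = 5.
Check: U(4, 5) = 9.0554.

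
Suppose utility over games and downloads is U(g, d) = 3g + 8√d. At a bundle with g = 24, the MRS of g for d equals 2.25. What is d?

d = 9

MU_g = 3, MU_d = 8/(2√d).
MRS = 3 ÷ (8/(2√d)).
MRS depends only on d: 0.75·√d = 2.25 ⇒ √d = 2.25/0.75 = 3 ⇒ d = 9.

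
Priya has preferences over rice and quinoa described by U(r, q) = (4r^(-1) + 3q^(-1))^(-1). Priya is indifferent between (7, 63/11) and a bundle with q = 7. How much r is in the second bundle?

U depends on (r, q) only through S = 4r^(-1) + 3q^(-1), so equal utility means equal S. At (7, 63/11): S = 23/21.
With q = 7: 3·7^(-1) = 3/7, so 4r^(-1) = 23/21 − 3/7 = 2/3, i.e. r^(-1) = 1/6.
Hence r = 1/(1/6) = 6.
Check: U(6, 7) = 0.913.

r = 6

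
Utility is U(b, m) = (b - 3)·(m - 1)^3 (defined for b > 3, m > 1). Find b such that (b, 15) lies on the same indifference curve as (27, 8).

b = 6

U(27, 8) = 8232.
Set U(b, 15) = 8232 and solve.
With m = 15: (15 − 1)^3 = 2744, so (b − 3) = 8232/2744 = 3.
So b = 3 + 3 = 6.
Check: U(6, 15) = 8232.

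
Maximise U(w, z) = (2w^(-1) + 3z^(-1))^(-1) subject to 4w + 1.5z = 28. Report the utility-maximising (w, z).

w* = 4, z* = 8

For CES with ρ = -1, MRS = (2/3)·(z/w)^2.
Tangency: set MRS = p_w/p_z = 4/1.5 = 8/3.
So (z/w)^2 = 4; taking the square root, z/w = 2, i.e. z = 2·w.
Substitute into the budget 4·w + 1.5·z = 28: 7·w = 28, so w* = 4 and z* = 2·4 = 8.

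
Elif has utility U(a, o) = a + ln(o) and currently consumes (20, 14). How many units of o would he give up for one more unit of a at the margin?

MRS = 14

MU_a = 1, MU_o = 1/o.
MRS = 1 ÷ (1/o).
At (20, 14): MRS = 14.
The indifference curve has slope −14 at this bundle.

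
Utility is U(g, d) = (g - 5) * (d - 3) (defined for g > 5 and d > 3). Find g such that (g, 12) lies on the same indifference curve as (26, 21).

g = 47

U(26, 21) = 378.
Set U(g, 12) = 378 and solve.
With d = 12: (12 − 3) = 9, so (g − 5) = 378/9 = 42.
So g = 5 + 42 = 47.
Check: U(47, 12) = 378.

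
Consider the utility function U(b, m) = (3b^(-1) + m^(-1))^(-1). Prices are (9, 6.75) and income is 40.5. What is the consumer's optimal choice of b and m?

b* = 3, m* = 2

For CES with ρ = -1, MRS = (3/1)·(m/b)^2.
Tangency: set MRS = p_b/p_m = 9/6.75 = 4/3.
So (m/b)^2 = 4/9; taking the square root, m/b = 2/3, i.e. m = (2/3)·b.
Substitute into the budget 9·b + 6.75·m = 40.5: 13.5·b = 40.5, so b* = 3 and m* = (2/3)·3 = 2.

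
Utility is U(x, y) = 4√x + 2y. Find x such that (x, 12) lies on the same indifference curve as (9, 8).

x = 1

U(9, 8) = 28.
Set U(x, 12) = 28 and solve.
With y = 12: 4√x = 28 − 2·12 = 4, so √x = 1 and x = 1.
Check: U(1, 12) = 28.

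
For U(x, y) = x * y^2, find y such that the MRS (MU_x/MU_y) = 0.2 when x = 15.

MU_x = y^2 and MU_y = 2·x·y.
MRS = MU_x/MU_y = (1/2)·y/x.
Substitute x = 15: MRS = y/30. Setting y/30 = 0.2 gives y = 0.2·30 = 6.

y = 6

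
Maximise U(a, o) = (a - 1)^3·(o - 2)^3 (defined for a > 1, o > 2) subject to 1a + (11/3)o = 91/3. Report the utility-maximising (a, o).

MU_a = 3·(a−1)^2·(o−2)^3, MU_o = 3·(a−1)^3·(o−2)^2.
MRS = (o−2)/(a−1).
Tangency: set MRS = p_a/p_o = 1/(11/3) = 3/11.
So (o − 2)/(a − 1) = 3/11, i.e. (o − 2) = (3/11)·(a − 1).
Rewrite the budget in excess-of-subsistence terms: 1·(a − 1) + (11/3)·(o − 2) = 91/3 − 1·1 − (11/3)·2 = 22.
Substituting, 2·(a − 1) = 22, so a − 1 = 11 and a* = 12.
Then o − 2 = (3/11)·11 = 3, so o* = 5.

a* = 12, o* = 5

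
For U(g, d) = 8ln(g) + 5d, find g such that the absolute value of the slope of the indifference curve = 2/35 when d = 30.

g = 28

MU_g = 8/g, MU_d = 5.
MRS = 8/g ÷ 5.
MRS depends only on g: 1.6/g = 2/35 ⇒ g = 1.6/(2/35) = 28.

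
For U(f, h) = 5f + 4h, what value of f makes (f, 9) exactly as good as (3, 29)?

U(3, 29) = 131.
Set U(f, 9) = 131 and solve.
5f + 4·9 = 131 ⇒ 5f = 95 ⇒ f = 19.
Check: U(19, 9) = 131.

f = 19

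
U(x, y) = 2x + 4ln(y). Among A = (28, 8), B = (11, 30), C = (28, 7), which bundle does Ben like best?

Evaluate utility at each bundle:
U(A) = 64.318.
U(B) = 35.605.
U(C) = 63.784.
Highest utility is A, so A ≻ C ≻ B.

Bundle A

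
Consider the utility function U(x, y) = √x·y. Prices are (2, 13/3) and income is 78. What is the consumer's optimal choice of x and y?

MU_x = 0.5·x^(-0.5)·y and MU_y = √x.
MRS = MU_x/MU_y = (0.5)·y/x.
Tangency: set MRS = p_x/p_y = 2/(13/3) = 6/13.
So (0.5)·y/x = 6/13, i.e. y = (12/13)·x.
Substitute into the budget 2·x + (13/3)·y = 78: 6·x = 78, so x* = 13.
Then y* = (12/13)·13 = 12.

x* = 13, y* = 12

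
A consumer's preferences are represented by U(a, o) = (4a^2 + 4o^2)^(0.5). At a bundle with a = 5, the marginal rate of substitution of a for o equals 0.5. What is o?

o = 10

For CES with ρ = 2, MRS = (o/a)^(-1).
Setting (o/5)^(-1) = 0.5 gives o/5 = 2 and o = 10.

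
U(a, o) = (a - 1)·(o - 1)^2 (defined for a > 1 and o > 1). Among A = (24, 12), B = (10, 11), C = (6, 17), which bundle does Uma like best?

Evaluate utility at each bundle:
U(A) = 2783.
U(B) = 900.
U(C) = 1280.
Highest utility is A, so A ≻ C ≻ B.

Bundle A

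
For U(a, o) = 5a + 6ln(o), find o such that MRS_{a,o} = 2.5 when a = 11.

o = 3

MU_a = 5, MU_o = 6/o.
MRS = 5 ÷ (6/o).
MRS depends only on o: (5/6)·o = 2.5 ⇒ o = 2.5/(5/6) = 3.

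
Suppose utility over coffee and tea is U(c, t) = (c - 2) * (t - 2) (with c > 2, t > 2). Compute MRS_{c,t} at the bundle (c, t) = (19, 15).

MRS = 13/17

MU_c = (t−2), MU_t = (c−2).
MRS = (t−2)/(c−2).
At (19, 15): MRS = 13/17.
That is, one extra unit of c is worth 13/17 units of t at the margin.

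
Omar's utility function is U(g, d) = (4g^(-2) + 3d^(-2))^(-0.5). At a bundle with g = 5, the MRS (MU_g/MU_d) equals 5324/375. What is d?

d = 11

For CES with ρ = -2, MRS = (4/3)·(d/g)^3.
Setting (4/3)·(d/5)^3 = 5324/375 gives (d/5)^3 = 1331/125, so d/5 = 2.2 and d = 11.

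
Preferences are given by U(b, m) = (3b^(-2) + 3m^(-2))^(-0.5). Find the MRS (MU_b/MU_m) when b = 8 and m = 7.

For CES with ρ = -2, MRS = (m/b)^3.
At (8, 7): MRS = 343/512.
The indifference curve has slope −343/512 at this bundle.

MRS = 343/512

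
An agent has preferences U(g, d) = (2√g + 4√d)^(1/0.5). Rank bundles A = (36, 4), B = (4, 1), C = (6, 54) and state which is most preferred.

Bundle C

Evaluate utility at each bundle:
U(A) = 400.000.
U(B) = 64.000.
U(C) = 1176.000.
Highest utility is C, so C ≻ A ≻ B.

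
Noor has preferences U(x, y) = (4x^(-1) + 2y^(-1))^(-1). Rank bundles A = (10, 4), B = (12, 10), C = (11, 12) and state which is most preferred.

Evaluate utility at each bundle:
U(A) = 1.111.
U(B) = 1.875.
U(C) = 1.886.
Highest utility is C, so C ≻ B ≻ A.

Bundle C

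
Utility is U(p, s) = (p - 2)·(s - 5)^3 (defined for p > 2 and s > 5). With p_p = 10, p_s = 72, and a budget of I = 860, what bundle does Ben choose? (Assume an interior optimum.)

MU_p = (s−5)^3, MU_s = 3·(p−2)·(s−5)^2.
MRS = (1/3)·(s−5)/(p−2).
Tangency: set MRS = p_p/p_s = 10/72 = 5/36.
So (1/3)·(s − 5)/(p − 2) = 5/36, i.e. (s − 5) = (5/12)·(p − 2).
Rewrite the budget in excess-of-subsistence terms: 10·(p − 2) + 72·(s − 5) = 860 − 10·2 − 72·5 = 480.
Substituting, 40·(p − 2) = 480, so p − 2 = 12 and p* = 14.
Then s − 5 = (5/12)·12 = 5, so s* = 10.

p* = 14, s* = 10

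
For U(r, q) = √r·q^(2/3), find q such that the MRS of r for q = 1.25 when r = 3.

q = 5

MU_r = 0.5·r^(-0.5)·q^(2/3) and MU_q = 2/3·√r·q^(-1/3).
MRS = MU_r/MU_q = (0.75)·q/r.
Substitute r = 3: MRS = q/4. Setting q/4 = 1.25 gives q = 1.25·4 = 5.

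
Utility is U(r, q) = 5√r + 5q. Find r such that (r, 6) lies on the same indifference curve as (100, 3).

U(100, 3) = 65.
Set U(r, 6) = 65 and solve.
With q = 6: 5√r = 65 − 5·6 = 35, so √r = 7 and r = 49.
Check: U(49, 6) = 65.

r = 49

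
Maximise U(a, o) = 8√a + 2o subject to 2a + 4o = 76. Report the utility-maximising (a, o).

a* = 16, o* = 11

MU_a = 8/(2√a), MU_o = 2.
MRS = 8/(2√a) ÷ 2.
Tangency: set MRS = p_a/p_o = 2/4 = 0.5.
MRS depends only on a: 2/√a = 0.5 ⇒ √a = 2/0.5 = 4 ⇒ a* = 16.
From the budget, 4·o = 76 − 2·16 = 44, so o* = 11.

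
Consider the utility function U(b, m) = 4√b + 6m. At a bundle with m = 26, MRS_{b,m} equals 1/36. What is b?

MU_b = 4/(2√b), MU_m = 6.
MRS = 4/(2√b) ÷ 6.
MRS depends only on b: (1/3)/√b = 1/36 ⇒ √b = (1/3)/(1/36) = 12 ⇒ b = 144.

b = 144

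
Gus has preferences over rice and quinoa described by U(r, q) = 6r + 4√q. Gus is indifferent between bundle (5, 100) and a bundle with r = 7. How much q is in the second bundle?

U(5, 100) = 70.
Set U(7, q) = 70 and solve.
With r = 7: 4√q = 70 − 6·7 = 28, so √q = 7 and q = 49.
Check: U(7, 49) = 70.

q = 49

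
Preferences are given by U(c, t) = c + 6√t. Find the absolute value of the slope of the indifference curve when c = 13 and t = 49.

MRS = 7/3

MU_c = 1, MU_t = 6/(2√t).
MRS = 1 ÷ (6/(2√t)).
At (13, 49): MRS = 7/3.
The indifference curve has slope −7/3 at this bundle.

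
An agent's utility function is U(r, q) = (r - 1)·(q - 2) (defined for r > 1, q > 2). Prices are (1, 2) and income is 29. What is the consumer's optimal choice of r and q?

r* = 13, q* = 8

MU_r = (q−2), MU_q = (r−1).
MRS = (q−2)/(r−1).
Tangency: set MRS = p_r/p_q = 1/2 = 0.5.
So (q − 2)/(r − 1) = 0.5, i.e. (q − 2) = 0.5·(r − 1).
Rewrite the budget in excess-of-subsistence terms: 1·(r − 1) + 2·(q − 2) = 29 − 1·1 − 2·2 = 24.
Substituting, 2·(r − 1) = 24, so r − 1 = 12 and r* = 13.
Then q − 2 = 0.5·12 = 6, so q* = 8.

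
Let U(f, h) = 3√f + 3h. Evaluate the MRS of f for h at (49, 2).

MU_f = 3/(2√f), MU_h = 3.
MRS = 3/(2√f) ÷ 3.
At (49, 2): MRS = 1/14.
The indifference curve has slope −1/14 at this bundle.

MRS = 1/14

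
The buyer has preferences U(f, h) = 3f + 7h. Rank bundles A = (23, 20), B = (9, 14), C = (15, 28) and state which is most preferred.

Bundle C

Evaluate utility at each bundle:
U(A) = 209.
U(B) = 125.
U(C) = 241.
Highest utility is C, so C ≻ A ≻ B.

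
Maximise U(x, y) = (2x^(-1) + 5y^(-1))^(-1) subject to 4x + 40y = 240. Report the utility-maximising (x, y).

For CES with ρ = -1, MRS = (2/5)·(y/x)^2.
Tangency: set MRS = p_x/p_y = 4/40 = 0.1.
So (y/x)^2 = 0.25; taking the square root, y/x = 0.5, i.e. y = 0.5·x.
Substitute into the budget 4·x + 40·y = 240: 24·x = 240, so x* = 10 and y* = 0.5·10 = 5.

x* = 10, y* = 5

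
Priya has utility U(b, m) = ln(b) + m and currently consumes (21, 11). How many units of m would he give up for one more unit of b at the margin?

MRS = 1/21

MU_b = 1/b, MU_m = 1.
MRS = 1/b ÷ 1.
At (21, 11): MRS = 1/21.
That is, one extra unit of b is worth 1/21 units of m at the margin.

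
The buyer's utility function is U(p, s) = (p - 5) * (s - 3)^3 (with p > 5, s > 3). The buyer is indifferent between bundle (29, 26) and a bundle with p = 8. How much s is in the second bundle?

U(29, 26) = 292008.
Set U(8, s) = 292008 and solve.
With p = 8: (8 − 5) = 3, so (s − 3)^3 = 292008/3 = 97336.
Taking the cube root (with s > 3): s − 3 = 46, so s = 49.
Check: U(8, 49) = 292008.

s = 49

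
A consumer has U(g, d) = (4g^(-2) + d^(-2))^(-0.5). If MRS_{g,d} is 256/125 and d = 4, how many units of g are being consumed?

g = 5

For CES with ρ = -2, MRS = (4/1)·(d/g)^3.
Setting (4/1)·(4/g)^3 = 256/125 gives (4/g)^3 = 64/125, so 4/g = 0.8 and g = 5.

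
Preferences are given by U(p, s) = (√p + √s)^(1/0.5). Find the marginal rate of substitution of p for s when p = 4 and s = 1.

For CES with ρ = 0.5, MRS = √(s/p).
At (4, 1): MRS = 0.5.
The indifference curve has slope −0.5 at this bundle.

MRS = 0.5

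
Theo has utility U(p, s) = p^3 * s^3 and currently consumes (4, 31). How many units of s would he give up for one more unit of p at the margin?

MU_p = 3·p^2·s^3 and MU_s = 3·p^3·s^2.
MRS = MU_p/MU_s = s/p.
At (4, 31): MRS = 7.75.
The indifference curve has slope −7.75 at this bundle.

MRS = 7.75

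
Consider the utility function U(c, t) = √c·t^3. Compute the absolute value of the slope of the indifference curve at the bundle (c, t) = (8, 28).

MRS = 7/12

MU_c = 0.5·c^(-0.5)·t^3 and MU_t = 3·√c·t^2.
MRS = MU_c/MU_t = (1/6)·t/c.
At (8, 28): MRS = 7/12.
The indifference curve has slope −7/12 at this bundle.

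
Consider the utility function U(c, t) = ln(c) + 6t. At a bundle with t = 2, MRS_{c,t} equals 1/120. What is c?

MU_c = 1/c, MU_t = 6.
MRS = 1/c ÷ 6.
MRS depends only on c: (1/6)/c = 1/120 ⇒ c = (1/6)/(1/120) = 20.

c = 20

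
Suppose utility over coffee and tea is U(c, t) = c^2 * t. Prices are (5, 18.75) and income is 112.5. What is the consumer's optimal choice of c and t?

c* = 15, t* = 2

MU_c = 2·c·t and MU_t = c^2.
MRS = MU_c/MU_t = (2/1)·t/c.
Tangency: set MRS = p_c/p_t = 5/18.75 = 4/15.
So (2/1)·t/c = 4/15, i.e. t = (2/15)·c.
Substitute into the budget 5·c + 18.75·t = 112.5: 7.5·c = 112.5, so c* = 15.
Then t* = (2/15)·15 = 2.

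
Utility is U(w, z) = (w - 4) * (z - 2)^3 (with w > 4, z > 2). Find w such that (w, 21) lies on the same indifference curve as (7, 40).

U(7, 40) = 164616.
Set U(w, 21) = 164616 and solve.
With z = 21: (21 − 2)^3 = 6859, so (w − 4) = 164616/6859 = 24.
So w = 4 + 24 = 28.
Check: U(28, 21) = 164616.

w = 28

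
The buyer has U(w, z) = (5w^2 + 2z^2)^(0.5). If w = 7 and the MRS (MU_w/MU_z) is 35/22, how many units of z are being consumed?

For CES with ρ = 2, MRS = (5/2)·(z/w)^(-1).
Setting (5/2)·(z/7)^(-1) = 35/22 gives (z/7)^(-1) = 7/11, so z/7 = 11/7 and z = 11.

z = 11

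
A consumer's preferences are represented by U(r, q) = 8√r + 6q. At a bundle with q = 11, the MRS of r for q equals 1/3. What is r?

MU_r = 8/(2√r), MU_q = 6.
MRS = 8/(2√r) ÷ 6.
MRS depends only on r: (2/3)/√r = 1/3 ⇒ √r = (2/3)/(1/3) = 2 ⇒ r = 4.

r = 4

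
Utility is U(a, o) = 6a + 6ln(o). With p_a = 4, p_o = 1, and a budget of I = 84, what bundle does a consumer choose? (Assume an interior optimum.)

MU_a = 6, MU_o = 6/o.
MRS = 6 ÷ (6/o).
Tangency: set MRS = p_a/p_o = 4/1 = 4.
MRS depends only on o: o = 4 ⇒ o* = 4.
From the budget, 4·a = 84 − 1·4 = 80, so a* = 20.

a* = 20, o* = 4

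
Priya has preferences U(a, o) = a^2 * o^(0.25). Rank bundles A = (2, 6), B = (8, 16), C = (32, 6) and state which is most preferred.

Bundle C

Evaluate utility at each bundle:
U(A) = 6.260.
U(B) = 128.000.
U(C) = 1602.647.
Highest utility is C, so C ≻ B ≻ A.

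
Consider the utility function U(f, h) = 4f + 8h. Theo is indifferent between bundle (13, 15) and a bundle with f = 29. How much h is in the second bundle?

U(13, 15) = 172.
Set U(29, h) = 172 and solve.
4·29 + 8h = 172 ⇒ 8h = 56 ⇒ h = 7.
Check: U(29, 7) = 172.

h = 7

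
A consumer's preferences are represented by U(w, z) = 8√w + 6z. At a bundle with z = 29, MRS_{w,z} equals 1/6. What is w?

w = 16

MU_w = 8/(2√w), MU_z = 6.
MRS = 8/(2√w) ÷ 6.
MRS depends only on w: (2/3)/√w = 1/6 ⇒ √w = (2/3)/(1/6) = 4 ⇒ w = 16.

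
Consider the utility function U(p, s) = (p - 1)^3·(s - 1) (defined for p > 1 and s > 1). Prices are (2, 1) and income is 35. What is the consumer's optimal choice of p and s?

MU_p = 3·(p−1)^2·(s−1), MU_s = (p−1)^3.
MRS = (3/1)·(s−1)/(p−1).
Tangency: set MRS = p_p/p_s = 2/1 = 2.
So (3/1)·(s − 1)/(p − 1) = 2, i.e. (s − 1) = (2/3)·(p − 1).
Rewrite the budget in excess-of-subsistence terms: 2·(p − 1) + 1·(s − 1) = 35 − 2·1 − 1·1 = 32.
Substituting, (8/3)·(p − 1) = 32, so p − 1 = 12 and p* = 13.
Then s − 1 = (2/3)·12 = 8, so s* = 9.

p* = 13, s* = 9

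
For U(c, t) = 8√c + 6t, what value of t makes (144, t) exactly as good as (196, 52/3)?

t = 20

U(196, 52/3) = 216.
Set U(144, t) = 216 and solve.
With c = 144: √144 = 12, so 6t = 216 − 8·12 = 120 and t = 20.
Check: U(144, 20) = 216.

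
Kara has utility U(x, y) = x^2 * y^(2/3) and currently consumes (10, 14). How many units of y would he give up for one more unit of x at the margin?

MRS = 4.2

MU_x = 2·x·y^(2/3) and MU_y = 2/3·x^2·y^(-1/3).
MRS = MU_x/MU_y = (3)·y/x.
At (10, 14): MRS = 4.2.
The indifference curve has slope −4.2 at this bundle.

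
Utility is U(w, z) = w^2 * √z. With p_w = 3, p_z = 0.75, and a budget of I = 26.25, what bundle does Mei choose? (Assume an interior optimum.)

w* = 7, z* = 7

MU_w = 2·w·√z and MU_z = 0.5·w^2·z^(-0.5).
MRS = MU_w/MU_z = (4)·z/w.
Tangency: set MRS = p_w/p_z = 3/0.75 = 4.
So (4)·z/w = 4, i.e. z = w.
Substitute into the budget 3·w + 0.75·z = 26.25: 3.75·w = 26.25, so w* = 7.
Then z* = 7.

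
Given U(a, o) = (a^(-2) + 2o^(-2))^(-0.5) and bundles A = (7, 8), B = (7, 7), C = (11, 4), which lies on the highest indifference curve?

Bundle A

Evaluate utility at each bundle:
U(A) = 4.400.
U(B) = 4.041.
U(C) = 2.739.
Highest utility is A, so A ≻ B ≻ C.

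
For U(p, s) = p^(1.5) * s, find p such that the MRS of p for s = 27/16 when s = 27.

MU_p = 1.5·√p·s and MU_s = p^(1.5).
MRS = MU_p/MU_s = (1.5)·s/p.
Substitute s = 27: MRS = 40.5/p. Setting 40.5/p = 27/16 gives p = 40.5/(27/16) = 24.

p = 24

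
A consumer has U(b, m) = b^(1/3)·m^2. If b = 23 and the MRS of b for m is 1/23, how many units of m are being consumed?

m = 6

MU_b = 1/3·b^(-2/3)·m^2 and MU_m = 2·b^(1/3)·m.
MRS = MU_b/MU_m = (1/6)·m/b.
Substitute b = 23: MRS = m/138. Setting m/138 = 1/23 gives m = (1/23)·138 = 6.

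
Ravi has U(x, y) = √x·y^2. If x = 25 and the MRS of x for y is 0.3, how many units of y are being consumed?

y = 30

MU_x = 0.5·x^(-0.5)·y^2 and MU_y = 2·√x·y.
MRS = MU_x/MU_y = (0.25)·y/x.
Substitute x = 25: MRS = y/100. Setting y/100 = 0.3 gives y = 0.3·100 = 30.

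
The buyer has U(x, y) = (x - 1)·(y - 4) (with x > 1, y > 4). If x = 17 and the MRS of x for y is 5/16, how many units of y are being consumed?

MU_x = (y−4), MU_y = (x−1).
MRS = (y−4)/(x−1).
Substitute x = 17: MRS = (y − 4)/16. Setting this equal to 5/16 gives y − 4 = (5/16)·16 = 5, so y = 9.

y = 9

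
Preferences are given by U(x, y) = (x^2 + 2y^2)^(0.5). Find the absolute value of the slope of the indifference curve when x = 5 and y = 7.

For CES with ρ = 2, MRS = (1/2)·(y/x)^(-1).
At (5, 7): MRS = 5/14.
That is, one extra unit of x is worth 5/14 units of y at the margin.

MRS = 5/14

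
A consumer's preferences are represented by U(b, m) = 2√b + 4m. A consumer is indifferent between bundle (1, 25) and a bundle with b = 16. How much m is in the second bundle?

U(1, 25) = 102.
Set U(16, m) = 102 and solve.
With b = 16: √16 = 4, so 4m = 102 − 2·4 = 94 and m = 23.5.
Check: U(16, 23.5) = 102.

m = 23.5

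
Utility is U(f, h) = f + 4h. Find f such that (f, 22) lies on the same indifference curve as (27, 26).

f = 43

U(27, 26) = 131.
Set U(f, 22) = 131 and solve.
f + 4·22 = 131 ⇒ f = 43 ⇒ f = 43.
Check: U(43, 22) = 131.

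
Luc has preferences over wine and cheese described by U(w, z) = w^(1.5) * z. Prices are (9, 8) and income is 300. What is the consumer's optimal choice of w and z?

w* = 20, z* = 15

MU_w = 1.5·√w·z and MU_z = w^(1.5).
MRS = MU_w/MU_z = (1.5)·z/w.
Tangency: set MRS = p_w/p_z = 9/8 = 1.125.
So (1.5)·z/w = 1.125, i.e. z = 0.75·w.
Substitute into the budget 9·w + 8·z = 300: 15·w = 300, so w* = 20.
Then z* = 0.75·20 = 15.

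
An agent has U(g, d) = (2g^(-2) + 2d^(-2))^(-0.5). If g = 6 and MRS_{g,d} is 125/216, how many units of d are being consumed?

d = 5

For CES with ρ = -2, MRS = (d/g)^3.
Setting (d/6)^3 = 125/216 gives d/6 = 5/6 and d = 5.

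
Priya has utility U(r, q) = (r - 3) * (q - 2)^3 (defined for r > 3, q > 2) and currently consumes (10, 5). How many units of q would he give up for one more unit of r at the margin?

MRS = 1/7

MU_r = (q−2)^3, MU_q = 3·(r−3)·(q−2)^2.
MRS = (1/3)·(q−2)/(r−3).
At (10, 5): MRS = 1/7.
The indifference curve has slope −1/7 at this bundle.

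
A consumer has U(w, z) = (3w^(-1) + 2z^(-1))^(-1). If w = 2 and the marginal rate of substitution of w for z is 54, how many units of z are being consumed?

For CES with ρ = -1, MRS = (3/2)·(z/w)^2.
Setting (3/2)·(z/2)^2 = 54 gives (z/2)^2 = 36, so z/2 = 6 and z = 12.

z = 12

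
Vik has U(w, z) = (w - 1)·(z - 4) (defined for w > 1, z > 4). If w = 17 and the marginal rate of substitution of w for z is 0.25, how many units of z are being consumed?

z = 8

MU_w = (z−4), MU_z = (w−1).
MRS = (z−4)/(w−1).
Substitute w = 17: MRS = (z − 4)/16. Setting this equal to 0.25 gives z − 4 = 0.25·16 = 4, so z = 8.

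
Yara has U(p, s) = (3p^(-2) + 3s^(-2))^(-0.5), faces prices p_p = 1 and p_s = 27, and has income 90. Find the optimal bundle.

p* = 9, s* = 3

For CES with ρ = -2, MRS = (s/p)^3.
Tangency: set MRS = p_p/p_s = 1/27.
So (s/p)^3 = 1/27; taking the cube root, s/p = 1/3, i.e. s = (1/3)·p.
Substitute into the budget 1·p + 27·s = 90: 10·p = 90, so p* = 9 and s* = (1/3)·9 = 3.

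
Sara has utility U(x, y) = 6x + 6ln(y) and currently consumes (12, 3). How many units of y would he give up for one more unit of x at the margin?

MU_x = 6, MU_y = 6/y.
MRS = 6 ÷ (6/y).
At (12, 3): MRS = 3.
The indifference curve has slope −3 at this bundle.

MRS = 3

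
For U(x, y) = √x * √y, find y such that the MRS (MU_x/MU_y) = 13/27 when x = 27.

MU_x = 0.5·x^(-0.5)·√y and MU_y = 0.5·√x·y^(-0.5).
MRS = MU_x/MU_y = y/x.
Substitute x = 27: MRS = y/27. Setting y/27 = 13/27 gives y = (13/27)·27 = 13.

y = 13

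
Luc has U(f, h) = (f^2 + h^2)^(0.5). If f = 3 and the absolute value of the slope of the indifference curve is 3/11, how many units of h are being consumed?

For CES with ρ = 2, MRS = (h/f)^(-1).
Setting (h/3)^(-1) = 3/11 gives h/3 = 11/3 and h = 11.

h = 11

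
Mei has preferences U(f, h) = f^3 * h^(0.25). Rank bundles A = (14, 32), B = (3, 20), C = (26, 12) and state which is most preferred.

Bundle C

Evaluate utility at each bundle:
U(A) = 6526.369.
U(B) = 57.098.
U(C) = 32712.622.
Highest utility is C, so C ≻ A ≻ B.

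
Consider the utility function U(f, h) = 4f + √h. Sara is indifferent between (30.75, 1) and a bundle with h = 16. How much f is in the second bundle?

U(30.75, 1) = 124.
Set U(f, 16) = 124 and solve.
With h = 16: √16 = 4, so 4f = 124 − 4 = 120 and f = 30.
Check: U(30, 16) = 124.

f = 30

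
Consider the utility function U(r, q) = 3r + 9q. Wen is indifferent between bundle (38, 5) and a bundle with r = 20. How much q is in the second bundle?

U(38, 5) = 159.
Set U(20, q) = 159 and solve.
3·20 + 9q = 159 ⇒ 9q = 99 ⇒ q = 11.
Check: U(20, 11) = 159.

q = 11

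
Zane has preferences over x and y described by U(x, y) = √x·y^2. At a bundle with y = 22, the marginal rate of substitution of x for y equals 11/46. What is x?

x = 23

MU_x = 0.5·x^(-0.5)·y^2 and MU_y = 2·√x·y.
MRS = MU_x/MU_y = (0.25)·y/x.
Substitute y = 22: MRS = 5.5/x. Setting 5.5/x = 11/46 gives x = 5.5/(11/46) = 23.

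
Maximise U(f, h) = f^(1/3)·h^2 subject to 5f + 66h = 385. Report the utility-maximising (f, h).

f* = 11, h* = 5

MU_f = 1/3·f^(-2/3)·h^2 and MU_h = 2·f^(1/3)·h.
MRS = MU_f/MU_h = (1/6)·h/f.
Tangency: set MRS = p_f/p_h = 5/66.
So (1/6)·h/f = 5/66, i.e. h = (5/11)·f.
Substitute into the budget 5·f + 66·h = 385: 35·f = 385, so f* = 11.
Then h* = (5/11)·11 = 5.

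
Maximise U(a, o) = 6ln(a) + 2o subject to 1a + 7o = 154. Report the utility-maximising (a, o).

a* = 21, o* = 19

MU_a = 6/a, MU_o = 2.
MRS = 6/a ÷ 2.
Tangency: set MRS = p_a/p_o = 1/7.
MRS depends only on a: 3/a = 1/7 ⇒ a* = 3/(1/7) = 21.
From the budget, 7·o = 154 − 1·21 = 133, so o* = 19.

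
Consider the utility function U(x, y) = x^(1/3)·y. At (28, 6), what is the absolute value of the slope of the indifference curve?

MU_x = 1/3·x^(-2/3)·y and MU_y = x^(1/3).
MRS = MU_x/MU_y = (1/3)·y/x.
At (28, 6): MRS = 1/14.
So at (28, 6) the consumer would give up 1/14 units of y for one more unit of x.

MRS = 1/14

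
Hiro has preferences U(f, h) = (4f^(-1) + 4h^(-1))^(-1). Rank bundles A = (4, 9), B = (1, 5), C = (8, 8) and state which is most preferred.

Evaluate utility at each bundle:
U(A) = 0.692.
U(B) = 0.208.
U(C) = 1.000.
Highest utility is C, so C ≻ A ≻ B.

Bundle C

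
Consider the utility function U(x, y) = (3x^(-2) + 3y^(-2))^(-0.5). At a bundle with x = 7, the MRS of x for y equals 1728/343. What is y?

For CES with ρ = -2, MRS = (y/x)^3.
Setting (y/7)^3 = 1728/343 gives y/7 = 12/7 and y = 12.

y = 12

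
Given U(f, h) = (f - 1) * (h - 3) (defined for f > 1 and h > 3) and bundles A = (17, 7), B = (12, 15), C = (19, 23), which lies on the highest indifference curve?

Bundle C

Evaluate utility at each bundle:
U(A) = 64.
U(B) = 132.
U(C) = 360.
Highest utility is C, so C ≻ B ≻ A.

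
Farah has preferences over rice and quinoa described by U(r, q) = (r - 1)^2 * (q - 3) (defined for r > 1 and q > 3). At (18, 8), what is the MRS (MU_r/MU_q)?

MRS = 10/17

MU_r = 2·(r−1)·(q−3), MU_q = (r−1)^2.
MRS = (2/1)·(q−3)/(r−1).
At (18, 8): MRS = 10/17.
So at (18, 8) the consumer would give up 10/17 units of q for one more unit of r.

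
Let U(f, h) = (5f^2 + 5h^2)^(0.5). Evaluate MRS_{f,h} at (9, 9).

For CES with ρ = 2, MRS = (h/f)^(-1).
At (9, 9): MRS = 1.
The indifference curve has slope −1 at this bundle.

MRS = 1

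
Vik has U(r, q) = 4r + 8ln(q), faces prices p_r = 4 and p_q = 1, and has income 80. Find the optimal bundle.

r* = 18, q* = 8

MU_r = 4, MU_q = 8/q.
MRS = 4 ÷ (8/q).
Tangency: set MRS = p_r/p_q = 4/1 = 4.
MRS depends only on q: 0.5·q = 4 ⇒ q* = 4/0.5 = 8.
From the budget, 4·r = 80 − 1·8 = 72, so r* = 18.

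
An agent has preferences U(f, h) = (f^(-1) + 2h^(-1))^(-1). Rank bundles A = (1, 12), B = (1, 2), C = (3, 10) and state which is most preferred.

Bundle C

Evaluate utility at each bundle:
U(A) = 0.857.
U(B) = 0.500.
U(C) = 1.875.
Highest utility is C, so C ≻ A ≻ B.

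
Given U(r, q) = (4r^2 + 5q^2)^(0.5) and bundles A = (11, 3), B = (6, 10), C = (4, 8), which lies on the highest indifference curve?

Bundle B

Evaluate utility at each bundle:
U(A) = 23.000.
U(B) = 25.377.
U(C) = 19.596.
Highest utility is B, so B ≻ A ≻ C.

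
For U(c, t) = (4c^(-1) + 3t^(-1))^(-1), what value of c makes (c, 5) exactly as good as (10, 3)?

U depends on (c, t) only through S = 4c^(-1) + 3t^(-1), so equal utility means equal S. At (10, 3): S = 1.4.
With t = 5: 3·5^(-1) = 0.6, so 4c^(-1) = 1.4 − 0.6 = 0.8, i.e. c^(-1) = 0.2.
Hence c = 1/0.2 = 5.
Check: U(5, 5) = 0.7143.

c = 5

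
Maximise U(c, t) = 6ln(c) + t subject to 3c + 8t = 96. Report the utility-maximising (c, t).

c* = 16, t* = 6

MU_c = 6/c, MU_t = 1.
MRS = 6/c ÷ 1.
Tangency: set MRS = p_c/p_t = 3/8 = 0.375.
MRS depends only on c: 6/c = 0.375 ⇒ c* = 6/0.375 = 16.
From the budget, 8·t = 96 − 3·16 = 48, so t* = 6.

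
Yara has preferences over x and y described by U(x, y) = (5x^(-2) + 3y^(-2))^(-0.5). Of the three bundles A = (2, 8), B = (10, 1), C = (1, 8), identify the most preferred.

Evaluate utility at each bundle:
U(A) = 0.878.
U(B) = 0.573.
U(C) = 0.445.
Highest utility is A, so A ≻ B ≻ C.

Bundle A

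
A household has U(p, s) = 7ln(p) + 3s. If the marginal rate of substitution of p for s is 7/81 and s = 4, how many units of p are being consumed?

MU_p = 7/p, MU_s = 3.
MRS = 7/p ÷ 3.
MRS depends only on p: (7/3)/p = 7/81 ⇒ p = (7/3)/(7/81) = 27.

p = 27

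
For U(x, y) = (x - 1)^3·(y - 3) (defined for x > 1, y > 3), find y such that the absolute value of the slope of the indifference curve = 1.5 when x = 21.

y = 13

MU_x = 3·(x−1)^2·(y−3), MU_y = (x−1)^3.
MRS = (3/1)·(y−3)/(x−1).
Substitute x = 21: MRS = (y − 3)/(20/3). Setting this equal to 1.5 gives y − 3 = 1.5·(20/3) = 10, so y = 13.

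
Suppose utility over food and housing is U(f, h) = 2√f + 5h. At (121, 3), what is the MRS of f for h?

MU_f = 2/(2√f), MU_h = 5.
MRS = 2/(2√f) ÷ 5.
At (121, 3): MRS = 1/55.
So at (121, 3) the consumer would give up 1/55 units of h for one more unit of f.

MRS = 1/55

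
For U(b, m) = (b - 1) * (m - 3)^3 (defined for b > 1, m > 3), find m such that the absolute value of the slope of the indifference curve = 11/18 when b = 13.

MU_b = (m−3)^3, MU_m = 3·(b−1)·(m−3)^2.
MRS = (1/3)·(m−3)/(b−1).
Substitute b = 13: MRS = (m − 3)/36. Setting this equal to 11/18 gives m − 3 = (11/18)·36 = 22, so m = 25.

m = 25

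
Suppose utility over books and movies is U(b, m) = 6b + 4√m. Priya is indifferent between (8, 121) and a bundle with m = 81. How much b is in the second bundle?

b = 28/3

U(8, 121) = 92.
Set U(b, 81) = 92 and solve.
With m = 81: √81 = 9, so 6b = 92 − 4·9 = 56 and b = 28/3.
Check: U(28/3, 81) = 92.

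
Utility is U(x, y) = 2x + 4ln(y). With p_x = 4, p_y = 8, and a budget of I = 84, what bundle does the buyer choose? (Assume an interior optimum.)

x* = 19, y* = 1

MU_x = 2, MU_y = 4/y.
MRS = 2 ÷ (4/y).
Tangency: set MRS = p_x/p_y = 4/8 = 0.5.
MRS depends only on y: 0.5·y = 0.5 ⇒ y* = 0.5/0.5 = 1.
From the budget, 4·x = 84 − 8·1 = 76, so x* = 19.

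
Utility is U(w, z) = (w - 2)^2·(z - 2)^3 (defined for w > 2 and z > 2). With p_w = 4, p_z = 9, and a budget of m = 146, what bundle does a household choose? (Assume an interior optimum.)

w* = 14, z* = 10

MU_w = 2·(w−2)·(z−2)^3, MU_z = 3·(w−2)^2·(z−2)^2.
MRS = (2/3)·(z−2)/(w−2).
Tangency: set MRS = p_w/p_z = 4/9.
So (2/3)·(z − 2)/(w − 2) = 4/9, i.e. (z − 2) = (2/3)·(w − 2).
Rewrite the budget in excess-of-subsistence terms: 4·(w − 2) + 9·(z − 2) = 146 − 4·2 − 9·2 = 120.
Substituting, 10·(w − 2) = 120, so w − 2 = 12 and w* = 14.
Then z − 2 = (2/3)·12 = 8, so z* = 10.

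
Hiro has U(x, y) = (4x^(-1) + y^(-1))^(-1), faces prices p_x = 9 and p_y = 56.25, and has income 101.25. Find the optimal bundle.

For CES with ρ = -1, MRS = (4/1)·(y/x)^2.
Tangency: set MRS = p_x/p_y = 9/56.25 = 4/25.
So (y/x)^2 = 1/25; taking the square root, y/x = 0.2, i.e. y = 0.2·x.
Substitute into the budget 9·x + 56.25·y = 101.25: 20.25·x = 101.25, so x* = 5 and y* = 0.2·5 = 1.

x* = 5, y* = 1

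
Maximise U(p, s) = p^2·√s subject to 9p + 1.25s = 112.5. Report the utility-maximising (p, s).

p* = 10, s* = 18

MU_p = 2·p·√s and MU_s = 0.5·p^2·s^(-0.5).
MRS = MU_p/MU_s = (4)·s/p.
Tangency: set MRS = p_p/p_s = 9/1.25 = 7.2.
So (4)·s/p = 7.2, i.e. s = 1.8·p.
Substitute into the budget 9·p + 1.25·s = 112.5: 11.25·p = 112.5, so p* = 10.
Then s* = 1.8·10 = 18.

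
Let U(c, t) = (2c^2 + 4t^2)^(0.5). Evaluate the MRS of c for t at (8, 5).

For CES with ρ = 2, MRS = (2/4)·(t/c)^(-1).
At (8, 5): MRS = 0.8.
The indifference curve has slope −0.8 at this bundle.

MRS = 0.8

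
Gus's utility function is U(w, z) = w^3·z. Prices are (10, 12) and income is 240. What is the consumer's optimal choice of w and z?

MU_w = 3·w^2·z and MU_z = w^3.
MRS = MU_w/MU_z = (3/1)·z/w.
Tangency: set MRS = p_w/p_z = 10/12 = 5/6.
So (3/1)·z/w = 5/6, i.e. z = (5/18)·w.
Substitute into the budget 10·w + 12·z = 240: (40/3)·w = 240, so w* = 18.
Then z* = (5/18)·18 = 5.

w* = 18, z* = 5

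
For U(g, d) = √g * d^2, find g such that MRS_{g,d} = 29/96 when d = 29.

g = 24

MU_g = 0.5·g^(-0.5)·d^2 and MU_d = 2·√g·d.
MRS = MU_g/MU_d = (0.25)·d/g.
Substitute d = 29: MRS = 7.25/g. Setting 7.25/g = 29/96 gives g = 7.25/(29/96) = 24.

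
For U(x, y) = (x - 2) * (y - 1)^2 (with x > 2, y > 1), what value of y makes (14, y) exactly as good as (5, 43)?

U(5, 43) = 5292.
Set U(14, y) = 5292 and solve.
With x = 14: (14 − 2) = 12, so (y − 1)^2 = 5292/12 = 441.
Taking the square root (with y > 1): y − 1 = 21, so y = 22.
Check: U(14, 22) = 5292.

y = 22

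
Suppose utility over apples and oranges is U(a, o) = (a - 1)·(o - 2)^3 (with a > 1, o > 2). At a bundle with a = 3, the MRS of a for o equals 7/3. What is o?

MU_a = (o−2)^3, MU_o = 3·(a−1)·(o−2)^2.
MRS = (1/3)·(o−2)/(a−1).
Substitute a = 3: MRS = (o − 2)/6. Setting this equal to 7/3 gives o − 2 = (7/3)·6 = 14, so o = 16.

o = 16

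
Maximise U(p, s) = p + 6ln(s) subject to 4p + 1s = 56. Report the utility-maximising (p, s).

MU_p = 1, MU_s = 6/s.
MRS = 1 ÷ (6/s).
Tangency: set MRS = p_p/p_s = 4/1 = 4.
MRS depends only on s: (1/6)·s = 4 ⇒ s* = 4/(1/6) = 24.
From the budget, 4·p = 56 − 1·24 = 32, so p* = 8.

p* = 8, s* = 24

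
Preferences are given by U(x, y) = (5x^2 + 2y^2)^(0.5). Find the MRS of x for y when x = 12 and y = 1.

MRS = 30

For CES with ρ = 2, MRS = (5/2)·(y/x)^(-1).
At (12, 1): MRS = 30.
So at (12, 1) the consumer would give up 30 units of y for one more unit of x.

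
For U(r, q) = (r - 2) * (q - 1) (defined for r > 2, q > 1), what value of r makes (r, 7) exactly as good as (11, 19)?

r = 29

U(11, 19) = 162.
Set U(r, 7) = 162 and solve.
With q = 7: (7 − 1) = 6, so (r − 2) = 162/6 = 27.
So r = 2 + 27 = 29.
Check: U(29, 7) = 162.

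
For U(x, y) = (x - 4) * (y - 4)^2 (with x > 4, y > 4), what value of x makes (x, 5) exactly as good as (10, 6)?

U(10, 6) = 24.
Set U(x, 5) = 24 and solve.
With y = 5: (5 − 4)^2 = 1, so (x − 4) = 24/1 = 24.
So x = 4 + 24 = 28.
Check: U(28, 5) = 24.

x = 28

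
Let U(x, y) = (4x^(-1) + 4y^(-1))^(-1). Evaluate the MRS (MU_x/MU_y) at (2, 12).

MRS = 36

For CES with ρ = -1, MRS = (y/x)^2.
At (2, 12): MRS = 36.
So at (2, 12) the consumer would give up 36 units of y for one more unit of x.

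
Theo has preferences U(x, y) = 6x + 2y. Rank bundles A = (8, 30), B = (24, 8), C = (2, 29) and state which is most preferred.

Evaluate utility at each bundle:
U(A) = 108.
U(B) = 160.
U(C) = 70.
Highest utility is B, so B ≻ A ≻ C.

Bundle B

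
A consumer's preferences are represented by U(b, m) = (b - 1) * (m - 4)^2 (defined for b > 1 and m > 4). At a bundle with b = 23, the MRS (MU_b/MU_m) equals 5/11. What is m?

MU_b = (m−4)^2, MU_m = 2·(b−1)·(m−4).
MRS = (1/2)·(m−4)/(b−1).
Substitute b = 23: MRS = (m − 4)/44. Setting this equal to 5/11 gives m − 4 = (5/11)·44 = 20, so m = 24.

m = 24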